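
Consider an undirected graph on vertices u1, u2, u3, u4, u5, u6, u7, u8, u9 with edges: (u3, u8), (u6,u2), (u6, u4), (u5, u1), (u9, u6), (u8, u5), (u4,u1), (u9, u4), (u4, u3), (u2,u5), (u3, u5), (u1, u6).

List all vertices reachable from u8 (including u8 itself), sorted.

u1, u2, u3, u4, u5, u6, u8, u9

Start at u8.
Its neighbours: u3, u5.
Then their neighbours: u1, u2, u4.
Then next layer: u6, u9.
Nothing further is reachable.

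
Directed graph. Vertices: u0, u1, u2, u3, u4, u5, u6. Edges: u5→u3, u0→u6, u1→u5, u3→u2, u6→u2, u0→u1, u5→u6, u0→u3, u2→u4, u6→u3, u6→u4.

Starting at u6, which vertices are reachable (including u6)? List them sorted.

u2, u3, u4, u6

Start at u6.
Its neighbours: u2, u3, u4.
Nothing further is reachable.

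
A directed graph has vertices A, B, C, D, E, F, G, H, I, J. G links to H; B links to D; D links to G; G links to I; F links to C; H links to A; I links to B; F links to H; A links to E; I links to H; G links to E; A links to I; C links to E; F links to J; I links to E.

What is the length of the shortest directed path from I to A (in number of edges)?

2

Distance 0: I.
Distance 1: B, E, H.
Distance 2: A, D — contains A.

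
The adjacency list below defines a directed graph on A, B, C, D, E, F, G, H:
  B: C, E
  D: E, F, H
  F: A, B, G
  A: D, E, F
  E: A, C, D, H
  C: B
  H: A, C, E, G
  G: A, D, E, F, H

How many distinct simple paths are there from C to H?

C→B→E→A→D→F→G→H
C→B→E→A→D→H
C→B→E→A→F→G→D→H
C→B→E→A→F→G→H
C→B→E→D→F→G→H
C→B→E→D→H
C→B→E→H

7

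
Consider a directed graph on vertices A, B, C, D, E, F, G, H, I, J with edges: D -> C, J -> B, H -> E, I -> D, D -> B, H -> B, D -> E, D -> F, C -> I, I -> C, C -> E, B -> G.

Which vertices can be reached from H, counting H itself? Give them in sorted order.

B, E, G, H

Start at H.
Its neighbours: B, E.
Then their neighbours: G.
Nothing further is reachable.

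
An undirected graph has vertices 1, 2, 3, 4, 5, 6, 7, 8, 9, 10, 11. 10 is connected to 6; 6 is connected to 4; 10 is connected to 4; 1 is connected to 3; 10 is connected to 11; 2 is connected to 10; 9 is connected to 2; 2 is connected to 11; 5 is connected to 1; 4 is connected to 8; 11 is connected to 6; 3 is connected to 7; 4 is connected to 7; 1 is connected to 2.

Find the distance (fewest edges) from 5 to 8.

Distance 0: 5.
Distance 1: 1.
Distance 2: 2, 3.
Distance 3: 7, 9, 10, 11.
Distance 4: 4, 6.
Distance 5: 8 — contains 8.

5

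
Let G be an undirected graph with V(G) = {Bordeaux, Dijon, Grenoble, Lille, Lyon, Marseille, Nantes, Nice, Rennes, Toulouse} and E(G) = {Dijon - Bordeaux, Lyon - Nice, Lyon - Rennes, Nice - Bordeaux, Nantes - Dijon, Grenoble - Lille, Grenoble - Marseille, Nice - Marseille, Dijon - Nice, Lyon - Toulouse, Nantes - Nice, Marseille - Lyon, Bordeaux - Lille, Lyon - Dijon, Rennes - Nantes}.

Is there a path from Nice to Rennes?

Yes

Explore from Nice.
Distance 1: reach Bordeaux, Dijon, Lyon, Marseille, Nantes.
Distance 2: reach Grenoble, Lille, Rennes, Toulouse.
Found Rennes.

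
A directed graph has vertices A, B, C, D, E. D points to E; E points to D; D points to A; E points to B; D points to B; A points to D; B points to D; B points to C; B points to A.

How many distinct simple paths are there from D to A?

3

D→A
D→B→A
D→E→B→A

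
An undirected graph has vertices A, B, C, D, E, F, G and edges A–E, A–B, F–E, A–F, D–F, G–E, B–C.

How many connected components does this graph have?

1

From A: component {A, B, C, D, E, F, G}.
That's 1 component.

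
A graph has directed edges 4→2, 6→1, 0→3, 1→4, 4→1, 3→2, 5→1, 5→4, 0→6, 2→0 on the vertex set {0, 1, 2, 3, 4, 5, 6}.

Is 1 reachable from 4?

Explore from 4.
Distance 1: reach 1, 2.
Found 1.

Yes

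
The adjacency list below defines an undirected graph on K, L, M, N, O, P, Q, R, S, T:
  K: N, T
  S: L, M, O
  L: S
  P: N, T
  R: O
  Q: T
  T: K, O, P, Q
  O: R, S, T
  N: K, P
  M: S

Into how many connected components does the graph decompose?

1

From K: component {K, L, M, N, O, P, Q, R, S, T}.
That's 1 component.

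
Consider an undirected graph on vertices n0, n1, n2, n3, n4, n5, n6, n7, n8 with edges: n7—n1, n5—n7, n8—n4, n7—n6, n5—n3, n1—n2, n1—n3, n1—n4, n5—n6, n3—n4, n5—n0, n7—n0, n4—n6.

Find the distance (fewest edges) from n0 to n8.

Distance 0: n0.
Distance 1: n5, n7.
Distance 2: n1, n3, n6.
Distance 3: n2, n4.
Distance 4: n8 — contains n8.

4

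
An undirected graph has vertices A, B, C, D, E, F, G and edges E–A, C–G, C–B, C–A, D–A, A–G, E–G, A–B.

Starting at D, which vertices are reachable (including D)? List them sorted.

Start at D.
Its neighbours: A.
Then their neighbours: B, C, E, G.
Nothing further is reachable.

A, B, C, D, E, G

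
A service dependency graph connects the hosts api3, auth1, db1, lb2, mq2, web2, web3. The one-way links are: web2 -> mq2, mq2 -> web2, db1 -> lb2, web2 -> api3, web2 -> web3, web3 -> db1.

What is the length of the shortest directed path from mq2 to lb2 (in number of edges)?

4

Distance 0: mq2.
Distance 1: web2.
Distance 2: api3, web3.
Distance 3: db1.
Distance 4: lb2 — contains lb2.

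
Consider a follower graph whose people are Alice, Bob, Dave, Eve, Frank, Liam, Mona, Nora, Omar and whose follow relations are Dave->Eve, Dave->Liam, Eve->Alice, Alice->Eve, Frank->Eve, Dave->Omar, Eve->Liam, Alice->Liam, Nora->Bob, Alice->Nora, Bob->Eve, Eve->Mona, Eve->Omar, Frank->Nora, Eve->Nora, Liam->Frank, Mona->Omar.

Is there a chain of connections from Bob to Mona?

Explore from Bob.
Distance 1: reach Eve.
Distance 2: reach Alice, Liam, Mona, Nora, Omar.
Found Mona.

Yes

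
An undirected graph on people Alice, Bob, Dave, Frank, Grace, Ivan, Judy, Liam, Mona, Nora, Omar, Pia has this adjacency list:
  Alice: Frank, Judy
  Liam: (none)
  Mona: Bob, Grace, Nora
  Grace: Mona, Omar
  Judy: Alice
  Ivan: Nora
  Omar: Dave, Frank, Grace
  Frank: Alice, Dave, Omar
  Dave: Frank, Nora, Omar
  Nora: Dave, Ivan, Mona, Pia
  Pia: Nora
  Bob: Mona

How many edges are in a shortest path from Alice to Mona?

Distance 0: Alice.
Distance 1: Frank, Judy.
Distance 2: Dave, Omar.
Distance 3: Grace, Nora.
Distance 4: Ivan, Mona, Pia — contains Mona.

4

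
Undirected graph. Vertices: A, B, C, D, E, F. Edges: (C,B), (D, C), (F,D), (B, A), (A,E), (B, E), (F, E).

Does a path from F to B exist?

Explore from F.
Distance 1: reach D, E.
Distance 2: reach A, B, C.
Found B.

Yes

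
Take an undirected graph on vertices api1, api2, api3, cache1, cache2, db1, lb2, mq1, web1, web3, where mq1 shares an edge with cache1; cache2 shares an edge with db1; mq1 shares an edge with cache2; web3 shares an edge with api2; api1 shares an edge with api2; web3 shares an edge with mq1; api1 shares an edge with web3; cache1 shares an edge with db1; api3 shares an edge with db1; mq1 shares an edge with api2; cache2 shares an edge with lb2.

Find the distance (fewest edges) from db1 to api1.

Distance 0: db1.
Distance 1: api3, cache1, cache2.
Distance 2: lb2, mq1.
Distance 3: api2, web3.
Distance 4: api1 — contains api1.

4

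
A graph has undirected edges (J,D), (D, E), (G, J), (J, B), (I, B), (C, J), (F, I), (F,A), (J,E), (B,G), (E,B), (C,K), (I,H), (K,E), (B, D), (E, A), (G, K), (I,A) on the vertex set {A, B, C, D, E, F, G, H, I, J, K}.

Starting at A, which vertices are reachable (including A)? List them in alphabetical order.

A, B, C, D, E, F, G, H, I, J, K

Start at A.
Its neighbours: E, F, I.
Then their neighbours: B, D, H, J, K.
Then next layer: C, G.
Every vertex is now reached.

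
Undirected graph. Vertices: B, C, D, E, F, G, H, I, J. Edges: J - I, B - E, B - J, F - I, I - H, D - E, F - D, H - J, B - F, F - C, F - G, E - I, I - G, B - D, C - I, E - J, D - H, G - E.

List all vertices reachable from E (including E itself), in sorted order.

Start at E.
Its neighbours: B, D, G, I, J.
Then their neighbours: C, F, H.
Every vertex is now reached.

B, C, D, E, F, G, H, I, J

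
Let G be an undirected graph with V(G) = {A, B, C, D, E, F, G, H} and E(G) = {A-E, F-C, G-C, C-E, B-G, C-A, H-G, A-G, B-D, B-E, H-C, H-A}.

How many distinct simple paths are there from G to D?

11

G–A–C–E–B–D
G–A–E–B–D
G–A–H–C–E–B–D
G–B–D
G–C–A–E–B–D
G–C–E–B–D
G–C–H–A–E–B–D
G–H–A–C–E–B–D
G–H–A–E–B–D
G–H–C–A–E–B–D
G–H–C–E–B–D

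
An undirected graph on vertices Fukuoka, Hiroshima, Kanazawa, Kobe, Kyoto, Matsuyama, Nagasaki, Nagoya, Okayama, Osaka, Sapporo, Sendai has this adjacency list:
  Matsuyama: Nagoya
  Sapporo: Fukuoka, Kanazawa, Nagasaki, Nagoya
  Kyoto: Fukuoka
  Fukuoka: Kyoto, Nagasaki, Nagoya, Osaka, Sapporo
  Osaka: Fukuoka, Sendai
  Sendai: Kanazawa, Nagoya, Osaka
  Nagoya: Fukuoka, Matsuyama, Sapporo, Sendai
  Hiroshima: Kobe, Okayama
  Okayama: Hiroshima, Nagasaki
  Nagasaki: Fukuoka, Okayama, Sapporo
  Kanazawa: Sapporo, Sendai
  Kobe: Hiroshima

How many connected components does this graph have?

From Fukuoka: component {Fukuoka, Hiroshima, Kanazawa, Kobe, Kyoto, Matsuyama, Nagasaki, Nagoya, Okayama, Osaka, Sapporo, Sendai}.
That's 1 component.

1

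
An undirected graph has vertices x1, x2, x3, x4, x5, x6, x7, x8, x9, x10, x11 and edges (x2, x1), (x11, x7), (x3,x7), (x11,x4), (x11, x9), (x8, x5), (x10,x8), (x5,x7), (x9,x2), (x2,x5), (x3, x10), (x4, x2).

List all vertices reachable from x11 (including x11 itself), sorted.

Start at x11.
Its neighbours: x4, x7, x9.
Then their neighbours: x2, x3, x5.
Then next layer: x1, x8, x10.
Nothing further is reachable.

x1, x2, x3, x4, x5, x7, x8, x9, x10, x11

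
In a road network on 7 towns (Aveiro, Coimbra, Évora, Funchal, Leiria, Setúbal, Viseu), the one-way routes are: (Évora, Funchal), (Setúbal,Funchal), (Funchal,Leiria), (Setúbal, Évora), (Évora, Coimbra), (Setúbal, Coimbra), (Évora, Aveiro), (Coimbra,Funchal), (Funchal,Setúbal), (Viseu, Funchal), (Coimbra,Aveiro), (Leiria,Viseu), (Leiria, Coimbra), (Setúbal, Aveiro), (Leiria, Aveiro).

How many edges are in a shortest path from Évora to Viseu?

3

Distance 0: Évora.
Distance 1: Aveiro, Coimbra, Funchal.
Distance 2: Leiria, Setúbal.
Distance 3: Viseu — contains Viseu.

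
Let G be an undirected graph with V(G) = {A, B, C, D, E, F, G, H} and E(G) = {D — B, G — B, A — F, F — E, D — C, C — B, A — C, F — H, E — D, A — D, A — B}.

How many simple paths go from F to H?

F–H

1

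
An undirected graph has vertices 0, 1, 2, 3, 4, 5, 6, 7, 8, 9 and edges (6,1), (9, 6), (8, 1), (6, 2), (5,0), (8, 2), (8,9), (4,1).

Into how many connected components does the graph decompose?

From 0: component {0, 5}.
From 1: component {1, 2, 4, 6, 8, 9}.
From 3: component {3}.
From 7: component {7}.
That's 4 components.

4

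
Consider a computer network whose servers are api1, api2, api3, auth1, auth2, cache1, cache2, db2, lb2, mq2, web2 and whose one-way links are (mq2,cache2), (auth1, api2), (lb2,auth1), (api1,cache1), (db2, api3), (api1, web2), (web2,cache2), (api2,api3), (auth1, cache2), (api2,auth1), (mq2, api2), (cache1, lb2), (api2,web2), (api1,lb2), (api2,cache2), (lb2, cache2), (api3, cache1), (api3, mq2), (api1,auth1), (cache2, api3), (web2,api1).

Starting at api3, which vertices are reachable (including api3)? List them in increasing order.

Start at api3.
Its neighbours: cache1, mq2.
Then their neighbours: api2, cache2, lb2.
Then next layer: auth1, web2.
Then next layer: api1.
Nothing further is reachable.

api1, api2, api3, auth1, cache1, cache2, lb2, mq2, web2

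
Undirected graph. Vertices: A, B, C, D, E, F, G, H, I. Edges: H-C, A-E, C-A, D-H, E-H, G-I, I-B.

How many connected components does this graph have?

3

From A: component {A, C, D, E, H}.
From B: component {B, G, I}.
From F: component {F}.
That's 3 components.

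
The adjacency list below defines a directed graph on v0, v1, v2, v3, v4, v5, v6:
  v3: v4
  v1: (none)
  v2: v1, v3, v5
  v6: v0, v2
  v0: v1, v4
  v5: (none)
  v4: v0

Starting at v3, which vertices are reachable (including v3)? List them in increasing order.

Start at v3.
Its neighbours: v4.
Then their neighbours: v0.
Then next layer: v1.
Nothing further is reachable.

v0, v1, v3, v4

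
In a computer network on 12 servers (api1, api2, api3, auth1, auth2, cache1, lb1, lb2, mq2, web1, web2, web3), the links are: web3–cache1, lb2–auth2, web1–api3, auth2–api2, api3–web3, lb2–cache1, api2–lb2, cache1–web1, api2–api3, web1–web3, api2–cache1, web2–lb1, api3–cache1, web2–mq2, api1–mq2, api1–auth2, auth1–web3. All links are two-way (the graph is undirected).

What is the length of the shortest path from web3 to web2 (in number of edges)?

6

Distance 0: web3.
Distance 1: api3, auth1, cache1, web1.
Distance 2: api2, lb2.
Distance 3: auth2.
Distance 4: api1.
Distance 5: mq2.
Distance 6: web2 — contains web2.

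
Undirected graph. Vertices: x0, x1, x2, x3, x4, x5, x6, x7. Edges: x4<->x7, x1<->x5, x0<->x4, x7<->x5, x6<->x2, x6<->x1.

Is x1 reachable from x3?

x3 has no edges, so nothing is reachable from it.

No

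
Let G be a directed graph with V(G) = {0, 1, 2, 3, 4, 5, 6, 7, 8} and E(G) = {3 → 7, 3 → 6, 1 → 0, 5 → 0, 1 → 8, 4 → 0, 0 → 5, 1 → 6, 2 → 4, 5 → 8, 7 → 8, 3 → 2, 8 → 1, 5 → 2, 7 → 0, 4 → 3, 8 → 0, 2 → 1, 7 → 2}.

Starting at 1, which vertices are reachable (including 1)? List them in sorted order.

0, 1, 2, 3, 4, 5, 6, 7, 8

Start at 1.
Its neighbours: 0, 6, 8.
Then their neighbours: 5.
Then next layer: 2.
Then next layer: 4.
Then next layer: 3.
Then next layer: 7.
Every vertex is now reached.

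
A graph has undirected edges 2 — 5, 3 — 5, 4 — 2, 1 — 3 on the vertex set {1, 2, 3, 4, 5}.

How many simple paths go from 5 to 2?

1

5–2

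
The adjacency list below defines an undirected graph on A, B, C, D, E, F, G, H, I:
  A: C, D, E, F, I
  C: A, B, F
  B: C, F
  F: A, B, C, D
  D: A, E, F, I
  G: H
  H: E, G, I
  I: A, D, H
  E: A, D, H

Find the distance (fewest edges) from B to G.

5

Distance 0: B.
Distance 1: C, F.
Distance 2: A, D.
Distance 3: E, I.
Distance 4: H.
Distance 5: G — contains G.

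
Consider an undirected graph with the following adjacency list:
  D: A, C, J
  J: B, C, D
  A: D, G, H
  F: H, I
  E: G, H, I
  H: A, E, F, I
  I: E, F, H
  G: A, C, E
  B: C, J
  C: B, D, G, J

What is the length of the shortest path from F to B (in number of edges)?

Distance 0: F.
Distance 1: H, I.
Distance 2: A, E.
Distance 3: D, G.
Distance 4: C, J.
Distance 5: B — contains B.

5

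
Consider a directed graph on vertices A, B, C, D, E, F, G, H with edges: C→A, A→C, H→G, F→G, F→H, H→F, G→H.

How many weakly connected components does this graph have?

5

From A: component {A, C}.
From B: component {B}.
From D: component {D}.
From E: component {E}.
From F: component {F, G, H}.
That's 5 components.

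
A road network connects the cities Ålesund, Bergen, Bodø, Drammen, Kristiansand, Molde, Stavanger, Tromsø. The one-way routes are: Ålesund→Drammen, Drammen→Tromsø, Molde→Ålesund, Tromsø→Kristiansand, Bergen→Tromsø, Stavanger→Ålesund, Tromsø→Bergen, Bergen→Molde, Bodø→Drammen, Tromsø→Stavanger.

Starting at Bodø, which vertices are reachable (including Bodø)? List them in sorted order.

Ålesund, Bergen, Bodø, Drammen, Kristiansand, Molde, Stavanger, Tromsø

Start at Bodø.
Its neighbours: Drammen.
Then their neighbours: Tromsø.
Then next layer: Bergen, Kristiansand, Stavanger.
Then next layer: Ålesund, Molde.
Every vertex is now reached.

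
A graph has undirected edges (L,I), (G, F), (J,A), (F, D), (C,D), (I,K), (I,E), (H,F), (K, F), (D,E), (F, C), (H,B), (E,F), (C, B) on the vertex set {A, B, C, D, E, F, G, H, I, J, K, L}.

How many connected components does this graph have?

From A: component {A, J}.
From B: component {B, C, D, E, F, G, H, I, K, L}.
That's 2 components.

2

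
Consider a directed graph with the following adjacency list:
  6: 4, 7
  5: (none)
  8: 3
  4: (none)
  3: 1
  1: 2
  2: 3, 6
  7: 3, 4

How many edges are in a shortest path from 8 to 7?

5

Distance 0: 8.
Distance 1: 3.
Distance 2: 1.
Distance 3: 2.
Distance 4: 6.
Distance 5: 4, 7 — contains 7.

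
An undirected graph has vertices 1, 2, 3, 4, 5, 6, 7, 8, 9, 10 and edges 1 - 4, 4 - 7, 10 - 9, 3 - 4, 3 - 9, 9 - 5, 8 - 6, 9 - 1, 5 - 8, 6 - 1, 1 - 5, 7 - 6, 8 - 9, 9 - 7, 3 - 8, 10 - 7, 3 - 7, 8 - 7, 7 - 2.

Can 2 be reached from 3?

Explore from 3.
Distance 1: reach 4, 7, 8, 9.
Distance 2: reach 1, 2, 5, 6, 10.
Found 2.

Yes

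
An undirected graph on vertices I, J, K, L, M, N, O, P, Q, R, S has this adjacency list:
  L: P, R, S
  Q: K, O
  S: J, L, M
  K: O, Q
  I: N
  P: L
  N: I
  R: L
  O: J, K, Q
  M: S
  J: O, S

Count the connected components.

2

From I: component {I, N}.
From J: component {J, K, L, M, O, P, Q, R, S}.
That's 2 components.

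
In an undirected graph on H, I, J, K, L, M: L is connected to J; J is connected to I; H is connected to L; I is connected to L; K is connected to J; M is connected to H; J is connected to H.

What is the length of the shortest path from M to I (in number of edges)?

3

Distance 0: M.
Distance 1: H.
Distance 2: J, L.
Distance 3: I, K — contains I.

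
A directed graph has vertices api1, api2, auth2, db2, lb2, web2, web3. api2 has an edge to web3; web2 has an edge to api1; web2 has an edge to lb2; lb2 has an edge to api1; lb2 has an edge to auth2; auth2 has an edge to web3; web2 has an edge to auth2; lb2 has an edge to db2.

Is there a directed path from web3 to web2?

web3 has no outgoing edges, so nothing is reachable from it.

No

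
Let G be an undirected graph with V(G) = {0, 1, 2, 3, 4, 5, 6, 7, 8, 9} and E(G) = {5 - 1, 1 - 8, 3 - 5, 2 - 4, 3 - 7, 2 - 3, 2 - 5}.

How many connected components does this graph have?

4

From 0: component {0}.
From 1: component {1, 2, 3, 4, 5, 7, 8}.
From 6: component {6}.
From 9: component {9}.
That's 4 components.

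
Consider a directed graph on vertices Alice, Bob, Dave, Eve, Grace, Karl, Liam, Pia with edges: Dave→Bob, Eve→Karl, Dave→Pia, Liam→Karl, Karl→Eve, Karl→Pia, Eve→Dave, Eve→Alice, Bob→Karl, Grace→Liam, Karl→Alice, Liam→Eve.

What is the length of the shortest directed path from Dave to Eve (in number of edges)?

3

Distance 0: Dave.
Distance 1: Bob, Pia.
Distance 2: Karl.
Distance 3: Alice, Eve — contains Eve.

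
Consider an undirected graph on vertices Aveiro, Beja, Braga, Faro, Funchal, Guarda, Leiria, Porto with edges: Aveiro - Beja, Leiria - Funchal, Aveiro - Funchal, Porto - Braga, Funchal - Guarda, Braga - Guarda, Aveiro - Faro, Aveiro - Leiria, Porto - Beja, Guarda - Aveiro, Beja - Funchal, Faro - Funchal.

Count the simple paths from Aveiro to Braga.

Aveiro–Beja–Funchal–Guarda–Braga
Aveiro–Beja–Porto–Braga
Aveiro–Faro–Funchal–Beja–Porto–Braga
Aveiro–Faro–Funchal–Guarda–Braga
Aveiro–Funchal–Beja–Porto–Braga
Aveiro–Funchal–Guarda–Braga
Aveiro–Guarda–Braga
Aveiro–Guarda–Funchal–Beja–Porto–Braga
Aveiro–Leiria–Funchal–Beja–Porto–Braga
Aveiro–Leiria–Funchal–Guarda–Braga

10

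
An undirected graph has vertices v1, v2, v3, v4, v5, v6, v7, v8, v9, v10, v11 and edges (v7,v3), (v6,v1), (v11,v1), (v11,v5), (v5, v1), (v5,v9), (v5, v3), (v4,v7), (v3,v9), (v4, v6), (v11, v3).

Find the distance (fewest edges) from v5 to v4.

3

Distance 0: v5.
Distance 1: v1, v3, v9, v11.
Distance 2: v6, v7.
Distance 3: v4 — contains v4.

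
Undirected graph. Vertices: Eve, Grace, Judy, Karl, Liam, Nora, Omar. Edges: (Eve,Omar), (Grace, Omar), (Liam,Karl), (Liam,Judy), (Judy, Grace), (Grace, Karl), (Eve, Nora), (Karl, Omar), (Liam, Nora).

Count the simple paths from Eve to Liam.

Eve–Nora–Liam
Eve–Omar–Grace–Judy–Liam
Eve–Omar–Grace–Karl–Liam
Eve–Omar–Karl–Grace–Judy–Liam
Eve–Omar–Karl–Liam

5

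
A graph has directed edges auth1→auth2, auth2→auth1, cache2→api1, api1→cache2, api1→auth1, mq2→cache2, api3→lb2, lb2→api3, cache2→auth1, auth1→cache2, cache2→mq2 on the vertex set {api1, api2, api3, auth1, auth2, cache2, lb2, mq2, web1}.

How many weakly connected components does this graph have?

4

From api1: component {api1, auth1, auth2, cache2, mq2}.
From api2: component {api2}.
From api3: component {api3, lb2}.
From web1: component {web1}.
That's 4 components.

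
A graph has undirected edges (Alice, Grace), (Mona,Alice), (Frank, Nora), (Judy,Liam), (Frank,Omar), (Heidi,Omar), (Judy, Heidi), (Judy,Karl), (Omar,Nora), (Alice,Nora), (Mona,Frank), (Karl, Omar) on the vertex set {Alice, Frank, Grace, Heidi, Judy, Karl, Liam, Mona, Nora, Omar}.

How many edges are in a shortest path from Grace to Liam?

Distance 0: Grace.
Distance 1: Alice.
Distance 2: Mona, Nora.
Distance 3: Frank, Omar.
Distance 4: Heidi, Karl.
Distance 5: Judy.
Distance 6: Liam — contains Liam.

6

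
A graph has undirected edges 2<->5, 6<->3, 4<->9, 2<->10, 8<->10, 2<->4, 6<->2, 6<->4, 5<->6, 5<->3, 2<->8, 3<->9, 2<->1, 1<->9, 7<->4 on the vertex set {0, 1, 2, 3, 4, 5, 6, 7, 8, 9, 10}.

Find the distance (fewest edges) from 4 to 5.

2

Distance 0: 4.
Distance 1: 2, 6, 7, 9.
Distance 2: 1, 3, 5, 8, 10 — contains 5.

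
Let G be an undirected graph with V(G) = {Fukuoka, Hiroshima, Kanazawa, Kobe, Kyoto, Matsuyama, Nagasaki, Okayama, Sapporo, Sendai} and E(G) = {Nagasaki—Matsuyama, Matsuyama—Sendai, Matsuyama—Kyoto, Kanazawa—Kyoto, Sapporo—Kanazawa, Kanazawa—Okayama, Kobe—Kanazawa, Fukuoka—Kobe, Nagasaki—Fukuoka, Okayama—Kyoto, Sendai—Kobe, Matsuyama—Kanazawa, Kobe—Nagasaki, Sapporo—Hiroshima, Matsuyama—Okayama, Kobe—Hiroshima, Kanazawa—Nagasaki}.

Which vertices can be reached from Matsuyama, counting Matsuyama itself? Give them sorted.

Fukuoka, Hiroshima, Kanazawa, Kobe, Kyoto, Matsuyama, Nagasaki, Okayama, Sapporo, Sendai

Start at Matsuyama.
Its neighbours: Kanazawa, Kyoto, Nagasaki, Okayama, Sendai.
Then their neighbours: Fukuoka, Kobe, Sapporo.
Then next layer: Hiroshima.
Every vertex is now reached.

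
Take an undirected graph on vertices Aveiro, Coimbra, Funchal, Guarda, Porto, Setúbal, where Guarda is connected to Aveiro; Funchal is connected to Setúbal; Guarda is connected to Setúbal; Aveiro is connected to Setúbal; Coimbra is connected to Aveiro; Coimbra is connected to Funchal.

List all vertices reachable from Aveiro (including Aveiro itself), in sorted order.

Start at Aveiro.
Its neighbours: Coimbra, Guarda, Setúbal.
Then their neighbours: Funchal.
Nothing further is reachable.

Aveiro, Coimbra, Funchal, Guarda, Setúbal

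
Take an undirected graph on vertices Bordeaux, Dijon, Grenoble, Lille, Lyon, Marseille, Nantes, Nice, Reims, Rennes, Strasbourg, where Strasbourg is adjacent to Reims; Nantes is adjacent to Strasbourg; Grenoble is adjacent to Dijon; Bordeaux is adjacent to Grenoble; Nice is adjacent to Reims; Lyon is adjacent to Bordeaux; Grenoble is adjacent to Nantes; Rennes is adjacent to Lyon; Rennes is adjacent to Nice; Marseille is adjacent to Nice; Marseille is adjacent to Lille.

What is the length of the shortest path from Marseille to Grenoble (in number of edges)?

Distance 0: Marseille.
Distance 1: Lille, Nice.
Distance 2: Reims, Rennes.
Distance 3: Lyon, Strasbourg.
Distance 4: Bordeaux, Nantes.
Distance 5: Grenoble — contains Grenoble.

5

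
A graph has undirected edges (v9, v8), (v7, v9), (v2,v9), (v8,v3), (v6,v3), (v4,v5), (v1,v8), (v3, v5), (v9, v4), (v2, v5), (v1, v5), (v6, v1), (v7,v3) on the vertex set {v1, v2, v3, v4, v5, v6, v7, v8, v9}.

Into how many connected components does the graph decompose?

From v1: component {v1, v2, v3, v4, v5, v6, v7, v8, v9}.
That's 1 component.

1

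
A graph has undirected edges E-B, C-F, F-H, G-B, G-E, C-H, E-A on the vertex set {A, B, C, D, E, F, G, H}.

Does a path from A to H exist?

Explore from A.
Distance 1: reach E.
Distance 2: reach B, G.
The search is exhausted without reaching H; it lies in a different component.

No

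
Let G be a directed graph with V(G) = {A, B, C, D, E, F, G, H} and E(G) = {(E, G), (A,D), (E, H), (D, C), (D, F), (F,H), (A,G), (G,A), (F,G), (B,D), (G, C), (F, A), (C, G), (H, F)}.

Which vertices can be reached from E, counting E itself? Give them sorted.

Start at E.
Its neighbours: G, H.
Then their neighbours: A, C, F.
Then next layer: D.
Nothing further is reachable.

A, C, D, E, F, G, H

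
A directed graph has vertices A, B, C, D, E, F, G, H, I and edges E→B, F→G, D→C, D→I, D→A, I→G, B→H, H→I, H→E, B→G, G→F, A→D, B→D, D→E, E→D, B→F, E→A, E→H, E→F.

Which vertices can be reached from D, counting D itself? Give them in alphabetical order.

A, B, C, D, E, F, G, H, I

Start at D.
Its neighbours: A, C, E, I.
Then their neighbours: B, F, G, H.
Every vertex is now reached.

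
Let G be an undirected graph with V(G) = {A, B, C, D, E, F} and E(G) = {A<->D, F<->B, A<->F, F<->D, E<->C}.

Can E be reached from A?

No

Explore from A.
Distance 1: reach D, F.
Distance 2: reach B.
The search is exhausted without reaching E; it lies in a different component.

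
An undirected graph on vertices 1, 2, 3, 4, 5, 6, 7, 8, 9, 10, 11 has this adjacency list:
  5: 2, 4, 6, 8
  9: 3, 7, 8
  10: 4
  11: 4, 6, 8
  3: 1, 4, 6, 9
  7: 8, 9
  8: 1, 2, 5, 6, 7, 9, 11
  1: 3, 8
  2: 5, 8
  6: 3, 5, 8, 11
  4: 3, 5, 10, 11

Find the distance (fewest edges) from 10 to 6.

Distance 0: 10.
Distance 1: 4.
Distance 2: 3, 5, 11.
Distance 3: 1, 2, 6, 8, 9 — contains 6.

3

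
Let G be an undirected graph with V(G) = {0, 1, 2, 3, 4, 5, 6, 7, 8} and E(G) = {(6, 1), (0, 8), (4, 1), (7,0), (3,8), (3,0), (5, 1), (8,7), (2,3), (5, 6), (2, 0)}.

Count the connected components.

From 0: component {0, 2, 3, 7, 8}.
From 1: component {1, 4, 5, 6}.
That's 2 components.

2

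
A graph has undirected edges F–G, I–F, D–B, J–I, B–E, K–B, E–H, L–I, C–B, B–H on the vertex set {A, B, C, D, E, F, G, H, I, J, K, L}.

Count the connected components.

From A: component {A}.
From B: component {B, C, D, E, H, K}.
From F: component {F, G, I, J, L}.
That's 3 components.

3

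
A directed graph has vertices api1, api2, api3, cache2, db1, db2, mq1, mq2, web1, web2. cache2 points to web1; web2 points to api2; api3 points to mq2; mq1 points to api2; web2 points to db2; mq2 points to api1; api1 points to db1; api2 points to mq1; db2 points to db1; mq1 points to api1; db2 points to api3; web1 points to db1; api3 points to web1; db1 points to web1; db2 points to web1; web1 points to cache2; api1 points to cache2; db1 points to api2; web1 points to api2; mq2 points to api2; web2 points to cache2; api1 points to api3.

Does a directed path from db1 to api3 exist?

Yes

Explore from db1.
Distance 1: reach api2, web1.
Distance 2: reach cache2, mq1.
Distance 3: reach api1.
Distance 4: reach api3.
Found api3.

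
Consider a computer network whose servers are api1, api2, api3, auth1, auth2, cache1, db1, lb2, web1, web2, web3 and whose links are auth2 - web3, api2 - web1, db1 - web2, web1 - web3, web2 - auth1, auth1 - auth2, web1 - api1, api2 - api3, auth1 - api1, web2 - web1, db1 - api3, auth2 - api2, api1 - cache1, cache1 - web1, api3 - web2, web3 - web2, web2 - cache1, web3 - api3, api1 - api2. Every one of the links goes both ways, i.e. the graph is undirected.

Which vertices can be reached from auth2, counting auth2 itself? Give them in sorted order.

Start at auth2.
Its neighbours: api2, auth1, web3.
Then their neighbours: api1, api3, web1, web2.
Then next layer: cache1, db1.
Nothing further is reachable.

api1, api2, api3, auth1, auth2, cache1, db1, web1, web2, web3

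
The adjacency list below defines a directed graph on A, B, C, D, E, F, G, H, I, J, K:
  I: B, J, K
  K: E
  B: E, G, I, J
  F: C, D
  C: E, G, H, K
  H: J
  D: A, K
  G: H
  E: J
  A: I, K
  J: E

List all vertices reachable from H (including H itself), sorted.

E, H, J

Start at H.
Its neighbours: J.
Then their neighbours: E.
Nothing further is reachable.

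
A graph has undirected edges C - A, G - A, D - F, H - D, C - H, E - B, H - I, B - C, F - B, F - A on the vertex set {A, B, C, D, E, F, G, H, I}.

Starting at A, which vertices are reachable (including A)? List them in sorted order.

A, B, C, D, E, F, G, H, I

Start at A.
Its neighbours: C, F, G.
Then their neighbours: B, D, H.
Then next layer: E, I.
Every vertex is now reached.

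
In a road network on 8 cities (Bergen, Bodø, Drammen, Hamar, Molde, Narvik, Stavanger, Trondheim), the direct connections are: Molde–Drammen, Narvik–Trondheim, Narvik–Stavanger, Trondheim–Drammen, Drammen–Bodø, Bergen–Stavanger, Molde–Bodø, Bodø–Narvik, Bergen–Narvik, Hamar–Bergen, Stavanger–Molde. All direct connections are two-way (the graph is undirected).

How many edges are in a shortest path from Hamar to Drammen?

Distance 0: Hamar.
Distance 1: Bergen.
Distance 2: Narvik, Stavanger.
Distance 3: Bodø, Molde, Trondheim.
Distance 4: Drammen — contains Drammen.

4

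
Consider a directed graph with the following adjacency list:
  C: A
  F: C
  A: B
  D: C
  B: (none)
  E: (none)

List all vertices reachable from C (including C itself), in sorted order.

A, B, C

Start at C.
Its neighbours: A.
Then their neighbours: B.
Nothing further is reachable.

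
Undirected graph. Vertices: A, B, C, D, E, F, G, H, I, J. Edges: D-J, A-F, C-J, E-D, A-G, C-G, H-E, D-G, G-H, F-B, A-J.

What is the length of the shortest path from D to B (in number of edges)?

4

Distance 0: D.
Distance 1: E, G, J.
Distance 2: A, C, H.
Distance 3: F.
Distance 4: B — contains B.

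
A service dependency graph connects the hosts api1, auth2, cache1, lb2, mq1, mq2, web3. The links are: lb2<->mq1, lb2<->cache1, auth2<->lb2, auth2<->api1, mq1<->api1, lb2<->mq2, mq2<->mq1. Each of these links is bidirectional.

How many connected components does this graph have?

2

From api1: component {api1, auth2, cache1, lb2, mq1, mq2}.
From web3: component {web3}.
That's 2 components.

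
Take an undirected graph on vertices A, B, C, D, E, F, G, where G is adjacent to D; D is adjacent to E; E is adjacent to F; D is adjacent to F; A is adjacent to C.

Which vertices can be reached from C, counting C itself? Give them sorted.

A, C

Start at C.
Its neighbours: A.
Nothing further is reachable.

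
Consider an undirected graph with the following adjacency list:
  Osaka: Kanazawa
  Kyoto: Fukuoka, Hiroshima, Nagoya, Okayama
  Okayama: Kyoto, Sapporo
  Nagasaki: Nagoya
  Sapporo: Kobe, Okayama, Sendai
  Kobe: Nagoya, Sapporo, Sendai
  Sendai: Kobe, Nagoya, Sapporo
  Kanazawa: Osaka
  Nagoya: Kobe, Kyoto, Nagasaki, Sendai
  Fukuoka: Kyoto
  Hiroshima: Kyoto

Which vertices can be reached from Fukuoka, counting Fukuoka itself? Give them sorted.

Start at Fukuoka.
Its neighbours: Kyoto.
Then their neighbours: Hiroshima, Nagoya, Okayama.
Then next layer: Kobe, Nagasaki, Sapporo, Sendai.
Nothing further is reachable.

Fukuoka, Hiroshima, Kobe, Kyoto, Nagasaki, Nagoya, Okayama, Sapporo, Sendai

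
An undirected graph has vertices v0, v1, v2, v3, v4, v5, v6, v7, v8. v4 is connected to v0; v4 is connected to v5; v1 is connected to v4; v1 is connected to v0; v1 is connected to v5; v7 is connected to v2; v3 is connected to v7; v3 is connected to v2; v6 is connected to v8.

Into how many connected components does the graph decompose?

3

From v0: component {v0, v1, v4, v5}.
From v2: component {v2, v3, v7}.
From v6: component {v6, v8}.
That's 3 components.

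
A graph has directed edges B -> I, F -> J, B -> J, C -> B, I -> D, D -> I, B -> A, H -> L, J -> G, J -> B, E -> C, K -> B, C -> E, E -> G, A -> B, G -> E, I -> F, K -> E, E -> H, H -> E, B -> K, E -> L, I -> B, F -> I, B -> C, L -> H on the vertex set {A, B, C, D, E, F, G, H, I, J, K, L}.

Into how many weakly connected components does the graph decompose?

From A: component {A, B, C, D, E, F, G, H, I, J, K, L}.
That's 1 component.

1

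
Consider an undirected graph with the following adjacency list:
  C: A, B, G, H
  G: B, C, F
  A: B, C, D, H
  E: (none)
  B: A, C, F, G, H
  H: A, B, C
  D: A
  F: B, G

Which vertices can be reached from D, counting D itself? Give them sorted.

A, B, C, D, F, G, H

Start at D.
Its neighbours: A.
Then their neighbours: B, C, H.
Then next layer: F, G.
Nothing further is reachable.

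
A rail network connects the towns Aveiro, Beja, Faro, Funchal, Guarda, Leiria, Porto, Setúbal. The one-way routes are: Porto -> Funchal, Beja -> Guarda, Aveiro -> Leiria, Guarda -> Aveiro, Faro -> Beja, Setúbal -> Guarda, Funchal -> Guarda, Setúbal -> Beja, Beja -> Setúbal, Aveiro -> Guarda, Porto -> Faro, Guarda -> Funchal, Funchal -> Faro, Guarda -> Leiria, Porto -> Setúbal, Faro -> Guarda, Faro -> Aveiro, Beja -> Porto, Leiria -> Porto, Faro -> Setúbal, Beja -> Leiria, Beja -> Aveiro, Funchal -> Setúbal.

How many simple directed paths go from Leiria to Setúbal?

Leiria→Porto→Faro→Aveiro→Guarda→Funchal→Setúbal
Leiria→Porto→Faro→Beja→Aveiro→Guarda→Funchal→Setúbal
Leiria→Porto→Faro→Beja→Guarda→Funchal→Setúbal
Leiria→Porto→Faro→Beja→Setúbal
Leiria→Porto→Faro→Guarda→Funchal→Setúbal
Leiria→Porto→Faro→Setúbal
Leiria→Porto→Funchal→Faro→Beja→Setúbal
Leiria→Porto→Funchal→Faro→Setúbal
Leiria→Porto→Funchal→Setúbal
Leiria→Porto→Setúbal

10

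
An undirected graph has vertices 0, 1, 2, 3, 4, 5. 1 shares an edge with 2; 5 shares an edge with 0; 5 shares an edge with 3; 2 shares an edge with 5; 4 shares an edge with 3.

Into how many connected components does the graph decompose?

1

From 0: component {0, 1, 2, 3, 4, 5}.
That's 1 component.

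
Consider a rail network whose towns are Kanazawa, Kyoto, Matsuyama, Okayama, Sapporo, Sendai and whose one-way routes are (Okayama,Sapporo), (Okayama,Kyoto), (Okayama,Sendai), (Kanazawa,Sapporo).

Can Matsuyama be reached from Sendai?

No

Sendai has no outgoing edges, so nothing is reachable from it.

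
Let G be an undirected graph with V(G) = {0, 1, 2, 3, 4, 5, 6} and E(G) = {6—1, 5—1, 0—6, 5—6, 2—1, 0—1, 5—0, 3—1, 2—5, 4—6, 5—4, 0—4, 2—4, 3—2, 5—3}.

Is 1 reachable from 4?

Yes

Explore from 4.
Distance 1: reach 0, 2, 5, 6.
Distance 2: reach 1, 3.
Found 1.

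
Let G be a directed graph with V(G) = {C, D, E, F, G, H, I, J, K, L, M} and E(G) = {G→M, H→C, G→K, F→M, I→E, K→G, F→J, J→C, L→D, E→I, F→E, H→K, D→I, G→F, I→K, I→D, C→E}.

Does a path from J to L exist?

No

Explore from J.
Distance 1: reach C.
Distance 2: reach E.
Distance 3: reach I.
Distance 4: reach D, K.
Distance 5: reach G.
Distance 6: reach F, M.
The search from J is exhausted; no directed path reaches L.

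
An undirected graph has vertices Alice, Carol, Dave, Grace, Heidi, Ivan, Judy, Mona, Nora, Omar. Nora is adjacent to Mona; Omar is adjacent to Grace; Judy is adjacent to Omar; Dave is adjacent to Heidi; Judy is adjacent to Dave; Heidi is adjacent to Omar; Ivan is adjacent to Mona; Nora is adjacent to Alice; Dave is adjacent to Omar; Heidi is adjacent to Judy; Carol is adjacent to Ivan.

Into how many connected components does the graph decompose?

From Alice: component {Alice, Carol, Ivan, Mona, Nora}.
From Dave: component {Dave, Grace, Heidi, Judy, Omar}.
That's 2 components.

2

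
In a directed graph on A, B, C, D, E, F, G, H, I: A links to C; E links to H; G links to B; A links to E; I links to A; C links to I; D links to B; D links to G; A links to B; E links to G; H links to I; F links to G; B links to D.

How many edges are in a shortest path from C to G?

Distance 0: C.
Distance 1: I.
Distance 2: A.
Distance 3: B, E.
Distance 4: D, G, H — contains G.

4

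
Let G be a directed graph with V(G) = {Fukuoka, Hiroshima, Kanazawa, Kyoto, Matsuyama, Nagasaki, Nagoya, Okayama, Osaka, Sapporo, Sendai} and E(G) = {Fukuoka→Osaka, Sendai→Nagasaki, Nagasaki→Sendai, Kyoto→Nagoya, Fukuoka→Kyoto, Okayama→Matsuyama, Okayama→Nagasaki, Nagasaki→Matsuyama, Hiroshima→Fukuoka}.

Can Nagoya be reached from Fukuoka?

Explore from Fukuoka.
Distance 1: reach Kyoto, Osaka.
Distance 2: reach Nagoya.
Found Nagoya.

Yes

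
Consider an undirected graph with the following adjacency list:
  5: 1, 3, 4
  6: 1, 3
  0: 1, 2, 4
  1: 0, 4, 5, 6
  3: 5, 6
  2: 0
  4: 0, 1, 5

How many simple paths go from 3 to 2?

3–5–1–0–2
3–5–1–4–0–2
3–5–4–0–2
3–5–4–1–0–2
3–6–1–0–2
3–6–1–4–0–2
3–6–1–5–4–0–2

7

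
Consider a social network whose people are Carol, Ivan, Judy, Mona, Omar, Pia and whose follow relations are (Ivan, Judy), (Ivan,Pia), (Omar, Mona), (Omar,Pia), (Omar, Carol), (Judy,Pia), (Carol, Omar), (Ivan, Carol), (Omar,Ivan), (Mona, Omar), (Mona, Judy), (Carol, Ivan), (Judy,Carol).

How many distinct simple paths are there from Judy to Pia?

Judy→Carol→Ivan→Pia
Judy→Carol→Omar→Ivan→Pia
Judy→Carol→Omar→Pia
Judy→Pia

4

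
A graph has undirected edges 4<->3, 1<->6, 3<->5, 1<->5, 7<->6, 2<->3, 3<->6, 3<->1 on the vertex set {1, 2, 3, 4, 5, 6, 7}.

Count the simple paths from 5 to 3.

5–1–3
5–1–6–3
5–3

3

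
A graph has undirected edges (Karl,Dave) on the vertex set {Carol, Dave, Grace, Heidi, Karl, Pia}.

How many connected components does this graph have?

From Carol: component {Carol}.
From Dave: component {Dave, Karl}.
From Grace: component {Grace}.
From Heidi: component {Heidi}.
From Pia: component {Pia}.
That's 5 components.

5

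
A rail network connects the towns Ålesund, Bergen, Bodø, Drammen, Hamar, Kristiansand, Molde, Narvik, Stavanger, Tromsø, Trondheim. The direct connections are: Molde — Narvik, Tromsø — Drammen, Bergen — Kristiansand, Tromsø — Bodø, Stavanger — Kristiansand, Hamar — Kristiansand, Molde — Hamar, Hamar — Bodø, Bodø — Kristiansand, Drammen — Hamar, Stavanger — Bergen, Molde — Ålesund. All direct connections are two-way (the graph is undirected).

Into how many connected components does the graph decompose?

From Ålesund: component {Ålesund, Bergen, Bodø, Drammen, Hamar, Kristiansand, Molde, Narvik, Stavanger, Tromsø}.
From Trondheim: component {Trondheim}.
That's 2 components.

2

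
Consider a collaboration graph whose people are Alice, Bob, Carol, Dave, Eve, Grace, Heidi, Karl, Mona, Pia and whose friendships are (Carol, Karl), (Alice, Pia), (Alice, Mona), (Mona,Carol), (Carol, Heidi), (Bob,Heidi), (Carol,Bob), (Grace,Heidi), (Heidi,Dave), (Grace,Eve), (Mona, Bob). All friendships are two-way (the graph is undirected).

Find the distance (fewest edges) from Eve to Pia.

Distance 0: Eve.
Distance 1: Grace.
Distance 2: Heidi.
Distance 3: Bob, Carol, Dave.
Distance 4: Karl, Mona.
Distance 5: Alice.
Distance 6: Pia — contains Pia.

6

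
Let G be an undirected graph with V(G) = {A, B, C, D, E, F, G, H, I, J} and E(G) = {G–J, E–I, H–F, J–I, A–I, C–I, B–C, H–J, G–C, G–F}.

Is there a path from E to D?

No

Explore from E.
Distance 1: reach I.
Distance 2: reach A, C, J.
Distance 3: reach B, G, H.
Distance 4: reach F.
The search is exhausted without reaching D; it lies in a different component.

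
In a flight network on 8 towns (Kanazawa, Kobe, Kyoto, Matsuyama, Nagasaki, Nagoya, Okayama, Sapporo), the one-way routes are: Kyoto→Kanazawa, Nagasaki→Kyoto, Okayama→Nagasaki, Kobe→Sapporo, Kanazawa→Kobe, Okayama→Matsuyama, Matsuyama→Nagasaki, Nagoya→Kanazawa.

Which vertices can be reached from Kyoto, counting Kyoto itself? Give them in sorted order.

Start at Kyoto.
Its neighbours: Kanazawa.
Then their neighbours: Kobe.
Then next layer: Sapporo.
Nothing further is reachable.

Kanazawa, Kobe, Kyoto, Sapporo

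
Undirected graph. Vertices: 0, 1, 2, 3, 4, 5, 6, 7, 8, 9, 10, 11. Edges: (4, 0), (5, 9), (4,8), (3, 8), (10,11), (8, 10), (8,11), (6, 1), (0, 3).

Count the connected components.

From 0: component {0, 3, 4, 8, 10, 11}.
From 1: component {1, 6}.
From 2: component {2}.
From 5: component {5, 9}.
From 7: component {7}.
That's 5 components.

5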